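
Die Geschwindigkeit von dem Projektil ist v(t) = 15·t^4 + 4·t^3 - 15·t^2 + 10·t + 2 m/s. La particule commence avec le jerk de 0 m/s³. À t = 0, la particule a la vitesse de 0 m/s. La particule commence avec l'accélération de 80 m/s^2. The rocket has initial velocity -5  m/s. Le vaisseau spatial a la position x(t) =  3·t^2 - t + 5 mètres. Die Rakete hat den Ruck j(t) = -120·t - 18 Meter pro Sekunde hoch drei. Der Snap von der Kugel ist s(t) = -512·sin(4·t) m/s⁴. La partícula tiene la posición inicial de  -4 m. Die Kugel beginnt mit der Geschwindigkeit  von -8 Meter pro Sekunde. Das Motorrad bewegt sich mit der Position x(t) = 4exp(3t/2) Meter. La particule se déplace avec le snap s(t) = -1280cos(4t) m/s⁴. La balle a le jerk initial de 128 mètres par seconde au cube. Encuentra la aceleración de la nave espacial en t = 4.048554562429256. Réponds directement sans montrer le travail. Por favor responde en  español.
La aceleración en t = 4.048554562429256 es a = 6.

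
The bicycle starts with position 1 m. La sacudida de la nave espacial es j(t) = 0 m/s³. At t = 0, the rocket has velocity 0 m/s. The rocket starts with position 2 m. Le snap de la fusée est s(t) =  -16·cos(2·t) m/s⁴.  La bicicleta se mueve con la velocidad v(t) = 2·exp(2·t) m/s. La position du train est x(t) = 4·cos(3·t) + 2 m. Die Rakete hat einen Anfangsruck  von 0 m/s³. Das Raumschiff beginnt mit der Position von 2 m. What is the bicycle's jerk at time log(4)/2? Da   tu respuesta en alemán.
Um dies zu lösen, müssen wir 2 Ableitungen unserer Gleichung für die Geschwindigkeit v(t) = 2·exp(2·t) nehmen. Mit d/dt von v(t) finden wir a(t) = 4·exp(2·t). Die Ableitung von der Beschleunigung ergibt den Ruck: j(t) = 8·exp(2·t). Mit j(t) = 8·exp(2·t) und Einsetzen von t = log(4)/2, finden wir j = 32.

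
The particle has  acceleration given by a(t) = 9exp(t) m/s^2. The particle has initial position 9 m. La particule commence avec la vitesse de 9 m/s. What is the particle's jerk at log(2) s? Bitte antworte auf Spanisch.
Para resolver esto, necesitamos tomar 1 derivada de nuestra ecuación de la aceleración a(t) = 9·exp(t). La derivada de la aceleración da la sacudida: j(t) = 9·exp(t). Tenemos la sacudida j(t) = 9·exp(t). Sustituyendo t = log(2): j(log(2)) = 18.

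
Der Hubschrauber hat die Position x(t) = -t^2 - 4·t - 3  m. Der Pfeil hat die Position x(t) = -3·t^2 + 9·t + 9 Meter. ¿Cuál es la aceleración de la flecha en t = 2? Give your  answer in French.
Pour résoudre ceci, nous devons prendre 2 dérivées de notre équation de la position x(t) = -3·t^2 + 9·t + 9. En prenant d/dt de x(t), nous trouvons v(t) = 9 - 6·t. En prenant d/dt de v(t), nous trouvons a(t) = -6. De l'équation de l'accélération a(t) = -6, nous substituons t = 2 pour obtenir a = -6.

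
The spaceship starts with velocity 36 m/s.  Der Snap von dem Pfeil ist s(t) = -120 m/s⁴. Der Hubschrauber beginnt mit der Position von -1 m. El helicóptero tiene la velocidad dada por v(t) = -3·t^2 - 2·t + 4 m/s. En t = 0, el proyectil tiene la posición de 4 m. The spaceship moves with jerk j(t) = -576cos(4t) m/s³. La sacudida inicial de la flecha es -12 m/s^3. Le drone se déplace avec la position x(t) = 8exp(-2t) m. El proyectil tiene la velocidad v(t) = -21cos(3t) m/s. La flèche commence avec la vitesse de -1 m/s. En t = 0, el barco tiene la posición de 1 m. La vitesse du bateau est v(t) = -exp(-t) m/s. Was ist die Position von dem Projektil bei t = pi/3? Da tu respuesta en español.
Debemos encontrar la integral de nuestra ecuación de la velocidad v(t) = -21·cos(3·t) 1 vez. Tomando ∫v(t)dt y aplicando x(0) = 4, encontramos x(t) = 4 - 7·sin(3·t). Usando x(t) = 4 - 7·sin(3·t) y sustituyendo t = pi/3, encontramos x = 4.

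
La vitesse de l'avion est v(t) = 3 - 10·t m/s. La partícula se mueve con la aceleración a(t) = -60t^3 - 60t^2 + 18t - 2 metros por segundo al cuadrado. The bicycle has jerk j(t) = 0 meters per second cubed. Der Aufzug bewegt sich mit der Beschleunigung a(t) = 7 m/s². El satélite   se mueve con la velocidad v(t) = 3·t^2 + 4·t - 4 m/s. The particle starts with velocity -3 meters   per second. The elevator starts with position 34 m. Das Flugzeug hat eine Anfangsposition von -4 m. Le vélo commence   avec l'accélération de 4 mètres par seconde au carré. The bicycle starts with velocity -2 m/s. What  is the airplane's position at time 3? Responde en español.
Debemos encontrar la integral de nuestra ecuación de la velocidad v(t) = 3 - 10·t 1 vez. Tomando ∫v(t)dt y aplicando x(0) = -4, encontramos x(t) = -5·t^2 + 3·t - 4. Tenemos la posición x(t) = -5·t^2 + 3·t - 4. Sustituyendo t = 3: x(3) = -40.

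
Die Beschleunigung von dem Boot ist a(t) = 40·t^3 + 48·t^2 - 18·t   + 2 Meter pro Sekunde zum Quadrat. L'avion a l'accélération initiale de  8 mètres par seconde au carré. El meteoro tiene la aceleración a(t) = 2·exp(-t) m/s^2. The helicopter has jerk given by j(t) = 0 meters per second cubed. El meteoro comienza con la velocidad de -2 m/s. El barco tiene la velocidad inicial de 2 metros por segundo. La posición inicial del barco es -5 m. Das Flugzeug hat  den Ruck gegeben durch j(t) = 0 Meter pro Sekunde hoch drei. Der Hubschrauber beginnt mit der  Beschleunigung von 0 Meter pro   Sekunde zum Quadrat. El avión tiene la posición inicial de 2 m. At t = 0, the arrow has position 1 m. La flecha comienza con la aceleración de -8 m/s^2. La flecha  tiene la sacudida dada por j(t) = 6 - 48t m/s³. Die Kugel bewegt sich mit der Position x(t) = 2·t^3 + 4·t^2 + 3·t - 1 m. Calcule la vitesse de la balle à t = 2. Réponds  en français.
Nous devons dériver notre équation de la position x(t) = 2·t^3 + 4·t^2 + 3·t - 1 1 fois. La dérivée de la position donne la vitesse: v(t) = 6·t^2 + 8·t + 3. De l'équation de la vitesse v(t) = 6·t^2 + 8·t + 3, nous substituons t = 2 pour obtenir v = 43.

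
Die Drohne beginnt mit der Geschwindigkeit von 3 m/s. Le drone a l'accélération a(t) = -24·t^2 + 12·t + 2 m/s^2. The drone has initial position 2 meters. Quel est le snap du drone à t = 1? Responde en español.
Para resolver esto, necesitamos tomar 2 derivadas de nuestra ecuación de la aceleración a(t) = -24·t^2 + 12·t + 2. Tomando d/dt de a(t), encontramos j(t) = 12 - 48·t. La derivada de la sacudida da el snap: s(t) = -48. De la ecuación del snap s(t) = -48, sustituimos t = 1 para obtener s = -48.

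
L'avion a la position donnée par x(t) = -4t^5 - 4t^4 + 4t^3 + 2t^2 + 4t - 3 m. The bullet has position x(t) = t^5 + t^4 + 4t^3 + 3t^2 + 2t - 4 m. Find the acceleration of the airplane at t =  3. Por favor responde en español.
Para resolver esto, necesitamos tomar 2 derivadas de nuestra ecuación de la posición x(t) = -4·t^5 - 4·t^4 + 4·t^3 + 2·t^2 + 4·t - 3. La derivada de la posición da la velocidad: v(t) = -20·t^4 - 16·t^3 + 12·t^2 + 4·t + 4. Derivando la velocidad, obtenemos la aceleración: a(t) = -80·t^3 - 48·t^2 + 24·t + 4. Usando a(t) = -80·t^3 - 48·t^2 + 24·t + 4 y sustituyendo t = 3, encontramos a = -2516.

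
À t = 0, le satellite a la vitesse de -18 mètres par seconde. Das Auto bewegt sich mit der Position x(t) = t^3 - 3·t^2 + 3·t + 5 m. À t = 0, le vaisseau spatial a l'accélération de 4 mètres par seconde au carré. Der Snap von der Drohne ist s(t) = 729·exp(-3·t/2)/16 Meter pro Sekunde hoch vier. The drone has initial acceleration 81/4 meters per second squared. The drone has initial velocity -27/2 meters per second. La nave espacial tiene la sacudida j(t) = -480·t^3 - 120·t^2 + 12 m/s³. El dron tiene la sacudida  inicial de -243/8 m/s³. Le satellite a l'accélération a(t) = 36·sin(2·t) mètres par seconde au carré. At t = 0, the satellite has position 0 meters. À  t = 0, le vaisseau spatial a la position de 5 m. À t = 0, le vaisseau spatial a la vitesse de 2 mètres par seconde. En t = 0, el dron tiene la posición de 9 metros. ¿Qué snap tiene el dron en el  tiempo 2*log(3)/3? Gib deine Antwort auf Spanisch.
Usando s(t) = 729·exp(-3·t/2)/16 y sustituyendo t = 2*log(3)/3, encontramos s = 243/16.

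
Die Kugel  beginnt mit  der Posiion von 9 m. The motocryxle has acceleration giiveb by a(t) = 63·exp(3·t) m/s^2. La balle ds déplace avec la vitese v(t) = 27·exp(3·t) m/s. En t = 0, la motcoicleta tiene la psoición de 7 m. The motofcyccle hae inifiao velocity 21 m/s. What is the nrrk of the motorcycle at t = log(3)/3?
Starting from acceleration a(t) = 63·exp(3·t), we take 1 derivative. The derivative of acceleration gives jerk: j(t) = 189·exp(3·t). Using j(t) = 189·exp(3·t) and substituting t = log(3)/3, we find j = 567.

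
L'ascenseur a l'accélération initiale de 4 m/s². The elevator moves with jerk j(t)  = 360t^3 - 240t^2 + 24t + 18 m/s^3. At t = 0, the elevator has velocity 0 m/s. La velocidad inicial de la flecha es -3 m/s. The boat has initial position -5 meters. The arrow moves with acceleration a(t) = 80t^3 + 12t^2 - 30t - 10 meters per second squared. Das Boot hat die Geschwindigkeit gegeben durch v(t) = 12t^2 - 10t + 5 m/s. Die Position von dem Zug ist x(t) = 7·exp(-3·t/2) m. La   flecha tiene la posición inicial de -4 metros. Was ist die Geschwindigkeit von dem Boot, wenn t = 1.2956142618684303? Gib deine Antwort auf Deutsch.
Wir haben die Geschwindigkeit v(t) = 12·t^2 - 10·t + 5. Durch Einsetzen von t = 1.2956142618684303: v(1.2956142618684303) = 12.1872531679982.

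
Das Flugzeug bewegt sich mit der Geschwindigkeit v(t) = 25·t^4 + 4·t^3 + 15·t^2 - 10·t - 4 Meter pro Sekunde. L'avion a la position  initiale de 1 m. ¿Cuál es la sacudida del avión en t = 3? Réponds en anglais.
To solve this, we need to take 2 derivatives of our velocity equation v(t) = 25·t^4 + 4·t^3 + 15·t^2 - 10·t - 4. Taking d/dt of v(t), we find a(t) = 100·t^3 + 12·t^2 + 30·t - 10. The derivative of acceleration gives jerk: j(t) = 300·t^2 + 24·t + 30. From the given jerk equation j(t) = 300·t^2 + 24·t + 30, we substitute t = 3 to get j = 2802.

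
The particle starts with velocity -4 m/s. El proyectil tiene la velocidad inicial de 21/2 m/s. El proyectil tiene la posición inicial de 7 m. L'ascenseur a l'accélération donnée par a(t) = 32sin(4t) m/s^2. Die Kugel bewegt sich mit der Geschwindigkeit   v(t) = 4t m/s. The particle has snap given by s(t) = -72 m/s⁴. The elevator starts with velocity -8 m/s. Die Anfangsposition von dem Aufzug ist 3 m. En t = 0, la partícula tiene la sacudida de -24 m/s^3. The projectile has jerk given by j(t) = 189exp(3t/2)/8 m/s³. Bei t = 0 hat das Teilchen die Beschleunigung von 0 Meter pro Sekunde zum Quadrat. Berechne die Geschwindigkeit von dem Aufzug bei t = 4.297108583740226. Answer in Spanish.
Partiendo de la aceleración a(t) = 32·sin(4·t), tomamos 1 integral. La antiderivada de la aceleración, con v(0) = -8, da la velocidad: v(t) = -8·cos(4·t). De la ecuación de la velocidad v(t) = -8·cos(4·t), sustituimos t = 4.297108583740226 para obtener v = 0.721619902462200.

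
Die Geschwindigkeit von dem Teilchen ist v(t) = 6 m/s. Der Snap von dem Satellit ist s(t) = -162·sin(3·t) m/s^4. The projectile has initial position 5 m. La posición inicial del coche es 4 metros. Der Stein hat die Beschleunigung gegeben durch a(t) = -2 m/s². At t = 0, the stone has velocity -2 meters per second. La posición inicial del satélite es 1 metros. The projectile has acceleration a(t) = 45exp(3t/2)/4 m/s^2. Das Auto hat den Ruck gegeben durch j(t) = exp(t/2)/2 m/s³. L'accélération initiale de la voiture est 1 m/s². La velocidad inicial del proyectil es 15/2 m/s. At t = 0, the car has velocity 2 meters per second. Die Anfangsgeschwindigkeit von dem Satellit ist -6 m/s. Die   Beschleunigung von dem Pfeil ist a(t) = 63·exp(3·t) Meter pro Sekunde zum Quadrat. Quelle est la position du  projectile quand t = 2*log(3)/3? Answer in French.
Nous devons trouver la primitive de notre équation de l'accélération a(t) = 45·exp(3·t/2)/4 2 fois. L'intégrale de l'accélération est la vitesse. En utilisant v(0) = 15/2, nous obtenons v(t) = 15·exp(3·t/2)/2. En prenant ∫v(t)dt et en appliquant x(0) = 5, nous trouvons x(t) = 5·exp(3·t/2). Nous avons la position x(t) = 5·exp(3·t/2). En substituant t = 2*log(3)/3: x(2*log(3)/3) = 15.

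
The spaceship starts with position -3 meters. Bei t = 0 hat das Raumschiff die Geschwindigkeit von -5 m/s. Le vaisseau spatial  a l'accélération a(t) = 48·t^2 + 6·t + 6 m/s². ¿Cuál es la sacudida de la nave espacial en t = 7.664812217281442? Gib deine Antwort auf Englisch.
We must differentiate our acceleration equation a(t) = 48·t^2 + 6·t + 6 1 time. Taking d/dt of a(t), we find j(t) = 96·t + 6. From the given jerk equation j(t) = 96·t + 6, we substitute t = 7.664812217281442 to get j = 741.821972859018.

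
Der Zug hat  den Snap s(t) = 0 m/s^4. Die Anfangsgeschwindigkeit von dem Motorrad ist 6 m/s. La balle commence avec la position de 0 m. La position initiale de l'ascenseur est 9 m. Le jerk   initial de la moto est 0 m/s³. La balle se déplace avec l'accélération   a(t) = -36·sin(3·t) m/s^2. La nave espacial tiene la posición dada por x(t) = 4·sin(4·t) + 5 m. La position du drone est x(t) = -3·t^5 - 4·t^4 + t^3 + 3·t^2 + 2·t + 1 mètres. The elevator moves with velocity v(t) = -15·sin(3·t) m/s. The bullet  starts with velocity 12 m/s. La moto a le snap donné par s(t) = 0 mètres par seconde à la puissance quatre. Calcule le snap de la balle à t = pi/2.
En partant de l'accélération a(t) = -36·sin(3·t), nous prenons 2 dérivées. En prenant d/dt de a(t), nous trouvons j(t) = -108·cos(3·t). En dérivant le jerk, nous obtenons le snap: s(t) = 324·sin(3·t). De l'équation du snap s(t) = 324·sin(3·t), nous substituons t = pi/2 pour obtenir s = -324.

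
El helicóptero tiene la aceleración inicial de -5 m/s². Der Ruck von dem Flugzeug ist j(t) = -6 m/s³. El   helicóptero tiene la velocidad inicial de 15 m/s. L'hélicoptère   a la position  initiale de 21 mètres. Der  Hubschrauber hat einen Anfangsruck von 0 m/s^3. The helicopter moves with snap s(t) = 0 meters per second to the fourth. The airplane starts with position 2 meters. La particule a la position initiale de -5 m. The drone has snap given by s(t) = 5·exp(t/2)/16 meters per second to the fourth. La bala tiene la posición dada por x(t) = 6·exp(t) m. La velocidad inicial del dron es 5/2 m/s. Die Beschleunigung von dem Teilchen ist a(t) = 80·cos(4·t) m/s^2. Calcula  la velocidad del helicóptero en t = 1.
Debemos encontrar la antiderivada de nuestra ecuación del snap s(t) = 0 3 veces. Integrando el snap y usando la condición inicial j(0) = 0, obtenemos j(t) = 0. Integrando la sacudida y usando la condición inicial a(0) = -5, obtenemos a(t) = -5. Tomando ∫a(t)dt y aplicando v(0) = 15, encontramos v(t) = 15 - 5·t. De la ecuación de la velocidad v(t) = 15 - 5·t, sustituimos t = 1 para obtener v = 10.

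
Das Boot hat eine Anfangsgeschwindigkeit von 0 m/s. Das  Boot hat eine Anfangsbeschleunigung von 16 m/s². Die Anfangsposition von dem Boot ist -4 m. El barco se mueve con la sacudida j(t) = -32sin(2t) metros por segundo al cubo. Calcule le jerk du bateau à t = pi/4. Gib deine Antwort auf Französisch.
De l'équation du jerk j(t) = -32·sin(2·t), nous substituons t = pi/4 pour obtenir j = -32.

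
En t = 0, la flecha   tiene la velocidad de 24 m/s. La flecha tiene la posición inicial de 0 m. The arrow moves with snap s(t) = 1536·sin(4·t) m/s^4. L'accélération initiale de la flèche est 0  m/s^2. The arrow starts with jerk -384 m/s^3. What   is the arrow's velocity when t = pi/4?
We need to integrate our snap equation s(t) = 1536·sin(4·t) 3 times. Taking ∫s(t)dt and applying j(0) = -384, we find j(t) = -384·cos(4·t). Taking ∫j(t)dt and applying a(0) = 0, we find a(t) = -96·sin(4·t). Finding the integral of a(t) and using v(0) = 24: v(t) = 24·cos(4·t). We have velocity v(t) = 24·cos(4·t). Substituting t = pi/4: v(pi/4) = -24.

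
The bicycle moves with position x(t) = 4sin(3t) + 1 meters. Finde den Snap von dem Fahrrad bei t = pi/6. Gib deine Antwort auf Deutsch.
Um dies zu lösen, müssen wir 4 Ableitungen unserer Gleichung für die Position x(t) = 4·sin(3·t) + 1 nehmen. Mit d/dt von x(t) finden wir v(t) = 12·cos(3·t). Durch Ableiten von der Geschwindigkeit erhalten wir die Beschleunigung: a(t) = -36·sin(3·t). Durch Ableiten von der Beschleunigung erhalten wir den Ruck: j(t) = -108·cos(3·t). Mit d/dt von j(t) finden wir s(t) = 324·sin(3·t). Mit s(t) = 324·sin(3·t) und Einsetzen von t = pi/6, finden wir s = 324.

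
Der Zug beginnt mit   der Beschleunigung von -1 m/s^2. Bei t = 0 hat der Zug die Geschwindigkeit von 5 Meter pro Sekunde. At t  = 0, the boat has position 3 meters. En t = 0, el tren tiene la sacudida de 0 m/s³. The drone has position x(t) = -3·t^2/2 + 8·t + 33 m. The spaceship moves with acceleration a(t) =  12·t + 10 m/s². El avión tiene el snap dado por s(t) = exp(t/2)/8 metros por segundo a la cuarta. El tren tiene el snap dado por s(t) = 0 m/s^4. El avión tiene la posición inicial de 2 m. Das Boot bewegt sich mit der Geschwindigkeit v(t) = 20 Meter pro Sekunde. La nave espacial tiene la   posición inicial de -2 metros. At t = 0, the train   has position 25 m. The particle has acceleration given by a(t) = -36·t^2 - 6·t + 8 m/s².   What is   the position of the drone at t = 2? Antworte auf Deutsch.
Aus der Gleichung für die Position x(t) = -3·t^2/2 + 8·t + 33, setzen wir t = 2 ein und erhalten x = 43.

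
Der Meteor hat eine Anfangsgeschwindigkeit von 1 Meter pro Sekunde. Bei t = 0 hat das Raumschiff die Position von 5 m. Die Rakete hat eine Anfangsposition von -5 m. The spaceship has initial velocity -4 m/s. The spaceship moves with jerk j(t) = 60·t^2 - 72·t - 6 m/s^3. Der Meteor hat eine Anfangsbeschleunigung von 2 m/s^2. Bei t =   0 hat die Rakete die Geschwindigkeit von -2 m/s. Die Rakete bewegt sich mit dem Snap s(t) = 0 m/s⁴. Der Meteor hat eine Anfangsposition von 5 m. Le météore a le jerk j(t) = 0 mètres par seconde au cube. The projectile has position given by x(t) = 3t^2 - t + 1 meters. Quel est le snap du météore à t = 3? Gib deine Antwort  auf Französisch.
En partant du jerk j(t) = 0, nous prenons 1 dérivée. La dérivée du jerk donne le snap: s(t) = 0. En utilisant s(t) = 0 et en substituant t = 3, nous trouvons s = 0.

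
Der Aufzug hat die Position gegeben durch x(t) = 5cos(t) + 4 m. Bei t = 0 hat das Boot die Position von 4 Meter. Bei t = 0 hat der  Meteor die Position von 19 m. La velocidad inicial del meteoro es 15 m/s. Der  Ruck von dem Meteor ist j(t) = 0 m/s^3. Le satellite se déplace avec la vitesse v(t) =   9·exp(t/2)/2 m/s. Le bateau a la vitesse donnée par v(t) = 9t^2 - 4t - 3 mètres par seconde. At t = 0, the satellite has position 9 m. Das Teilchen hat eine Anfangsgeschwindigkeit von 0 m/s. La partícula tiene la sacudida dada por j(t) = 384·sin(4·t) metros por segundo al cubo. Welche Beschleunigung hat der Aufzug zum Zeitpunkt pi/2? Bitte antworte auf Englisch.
To solve this, we need to take 2 derivatives of our position equation x(t) = 5·cos(t) + 4. Taking d/dt of x(t), we find v(t) = -5·sin(t). Taking d/dt of v(t), we find a(t) = -5·cos(t). From the given acceleration equation a(t) = -5·cos(t), we substitute t = pi/2 to get a = 0.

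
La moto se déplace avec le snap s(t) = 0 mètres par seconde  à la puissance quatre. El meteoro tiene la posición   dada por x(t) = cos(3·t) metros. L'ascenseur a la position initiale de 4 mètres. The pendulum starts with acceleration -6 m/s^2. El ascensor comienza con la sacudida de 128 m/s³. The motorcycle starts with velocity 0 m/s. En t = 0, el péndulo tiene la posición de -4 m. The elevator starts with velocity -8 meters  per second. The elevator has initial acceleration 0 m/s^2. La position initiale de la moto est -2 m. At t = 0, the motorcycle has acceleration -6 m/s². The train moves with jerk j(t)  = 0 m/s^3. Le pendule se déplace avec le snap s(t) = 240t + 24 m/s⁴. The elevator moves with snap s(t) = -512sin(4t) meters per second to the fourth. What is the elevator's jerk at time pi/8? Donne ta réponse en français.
Pour résoudre ceci, nous devons prendre 1 intégrale de notre équation du snap s(t) = -512·sin(4·t). En intégrant le snap et en utilisant la condition initiale j(0) = 128, nous obtenons j(t) = 128·cos(4·t). Nous avons le jerk j(t) = 128·cos(4·t). En substituant t = pi/8: j(pi/8) = 0.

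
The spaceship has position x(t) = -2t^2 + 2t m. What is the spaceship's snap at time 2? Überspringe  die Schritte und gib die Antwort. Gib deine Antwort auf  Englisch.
The answer is 0.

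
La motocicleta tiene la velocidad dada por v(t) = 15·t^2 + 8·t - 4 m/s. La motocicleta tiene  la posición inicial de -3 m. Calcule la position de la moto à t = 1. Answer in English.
To find the answer, we compute 1 integral of v(t) = 15·t^2 + 8·t - 4. Taking ∫v(t)dt and applying x(0) = -3, we find x(t) = 5·t^3 + 4·t^2 - 4·t - 3. Using x(t) = 5·t^3 + 4·t^2 - 4·t - 3 and substituting t = 1, we find x = 2.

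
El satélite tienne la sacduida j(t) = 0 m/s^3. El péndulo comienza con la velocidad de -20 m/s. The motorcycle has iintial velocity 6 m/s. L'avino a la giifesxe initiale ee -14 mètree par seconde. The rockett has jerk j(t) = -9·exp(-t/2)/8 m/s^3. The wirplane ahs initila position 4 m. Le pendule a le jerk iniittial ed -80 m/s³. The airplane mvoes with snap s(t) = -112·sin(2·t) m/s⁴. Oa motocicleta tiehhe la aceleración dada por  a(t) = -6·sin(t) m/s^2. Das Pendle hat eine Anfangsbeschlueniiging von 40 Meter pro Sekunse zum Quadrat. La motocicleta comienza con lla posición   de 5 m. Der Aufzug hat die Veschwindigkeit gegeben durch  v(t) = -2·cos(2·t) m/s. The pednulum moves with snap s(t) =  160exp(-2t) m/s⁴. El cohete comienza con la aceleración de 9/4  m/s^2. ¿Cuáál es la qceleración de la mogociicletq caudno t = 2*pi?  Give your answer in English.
From the given acceleration equation a(t) = -6·sin(t), we substitute t = 2*pi to get a = 0.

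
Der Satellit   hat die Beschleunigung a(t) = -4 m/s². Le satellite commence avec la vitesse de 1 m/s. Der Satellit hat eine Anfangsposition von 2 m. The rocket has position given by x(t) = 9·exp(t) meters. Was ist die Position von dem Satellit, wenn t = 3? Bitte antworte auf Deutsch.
Wir müssen unsere Gleichung für die Beschleunigung a(t) = -4 2-mal integrieren. Die Stammfunktion von der Beschleunigung, mit v(0) = 1, ergibt die Geschwindigkeit: v(t) = 1 - 4·t. Mit ∫v(t)dt und Anwendung von x(0) = 2, finden wir x(t) = -2·t^2 + t + 2. Aus der Gleichung für die Position x(t) = -2·t^2 + t + 2, setzen wir t = 3 ein und erhalten x = -13.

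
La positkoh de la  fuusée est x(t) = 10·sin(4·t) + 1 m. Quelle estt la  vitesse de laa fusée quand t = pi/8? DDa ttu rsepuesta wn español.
Para resolver esto, necesitamos tomar 1 derivada de nuestra ecuación de la posición x(t) = 10·sin(4·t) + 1. Derivando la posición, obtenemos la velocidad: v(t) = 40·cos(4·t). De la ecuación de la velocidad v(t) = 40·cos(4·t), sustituimos t = pi/8 para obtener v = 0.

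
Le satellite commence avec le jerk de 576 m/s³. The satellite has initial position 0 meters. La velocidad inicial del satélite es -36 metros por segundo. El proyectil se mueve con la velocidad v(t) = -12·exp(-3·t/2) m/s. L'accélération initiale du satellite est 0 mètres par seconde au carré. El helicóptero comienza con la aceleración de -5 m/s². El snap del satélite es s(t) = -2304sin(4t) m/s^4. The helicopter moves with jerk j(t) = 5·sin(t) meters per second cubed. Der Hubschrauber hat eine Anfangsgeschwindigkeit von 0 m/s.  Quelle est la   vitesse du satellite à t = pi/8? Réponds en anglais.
To find the answer, we compute 3 antiderivatives of s(t) = -2304·sin(4·t). The antiderivative of snap, with j(0) = 576, gives jerk: j(t) = 576·cos(4·t). Taking ∫j(t)dt and applying a(0) = 0, we find a(t) = 144·sin(4·t). Integrating acceleration and using the initial condition v(0) = -36, we get v(t) = -36·cos(4·t). Using v(t) = -36·cos(4·t) and substituting t = pi/8, we find v = 0.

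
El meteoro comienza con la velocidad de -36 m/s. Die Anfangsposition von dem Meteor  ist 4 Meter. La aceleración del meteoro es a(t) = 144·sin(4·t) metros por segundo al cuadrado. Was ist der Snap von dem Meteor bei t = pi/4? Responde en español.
Debemos derivar nuestra ecuación de la aceleración a(t) = 144·sin(4·t) 2 veces. Tomando d/dt de a(t), encontramos j(t) = 576·cos(4·t). La derivada de la sacudida da el snap: s(t) = -2304·sin(4·t). De la ecuación del snap s(t) = -2304·sin(4·t), sustituimos t = pi/4 para obtener s = 0.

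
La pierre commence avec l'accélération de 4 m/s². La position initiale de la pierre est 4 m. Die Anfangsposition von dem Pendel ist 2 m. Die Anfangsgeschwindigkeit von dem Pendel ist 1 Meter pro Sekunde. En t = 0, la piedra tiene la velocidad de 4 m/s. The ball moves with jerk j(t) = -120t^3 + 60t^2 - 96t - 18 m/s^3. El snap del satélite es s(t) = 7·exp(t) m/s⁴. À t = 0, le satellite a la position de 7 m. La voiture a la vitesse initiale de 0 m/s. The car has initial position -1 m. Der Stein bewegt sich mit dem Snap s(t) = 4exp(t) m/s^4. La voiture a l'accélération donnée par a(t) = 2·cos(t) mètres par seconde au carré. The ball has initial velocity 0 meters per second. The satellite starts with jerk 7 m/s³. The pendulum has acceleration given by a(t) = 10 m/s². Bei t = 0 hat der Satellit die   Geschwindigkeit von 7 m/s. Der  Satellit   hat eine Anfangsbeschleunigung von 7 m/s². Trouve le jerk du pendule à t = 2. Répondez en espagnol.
Partiendo de la aceleración a(t) = 10, tomamos 1 derivada. Tomando d/dt de a(t), encontramos j(t) = 0. Usando j(t) = 0 y sustituyendo t = 2, encontramos j = 0.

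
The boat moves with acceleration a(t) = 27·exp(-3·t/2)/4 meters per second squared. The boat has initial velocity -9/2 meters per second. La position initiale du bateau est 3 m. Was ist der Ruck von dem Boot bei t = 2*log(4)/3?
Um dies zu lösen, müssen wir 1 Ableitung unserer Gleichung für die Beschleunigung a(t) = 27·exp(-3·t/2)/4 nehmen. Die Ableitung von der Beschleunigung ergibt den Ruck: j(t) = -81·exp(-3·t/2)/8. Aus der Gleichung für den Ruck j(t) = -81·exp(-3·t/2)/8, setzen wir t = 2*log(4)/3 ein und erhalten j = -81/32.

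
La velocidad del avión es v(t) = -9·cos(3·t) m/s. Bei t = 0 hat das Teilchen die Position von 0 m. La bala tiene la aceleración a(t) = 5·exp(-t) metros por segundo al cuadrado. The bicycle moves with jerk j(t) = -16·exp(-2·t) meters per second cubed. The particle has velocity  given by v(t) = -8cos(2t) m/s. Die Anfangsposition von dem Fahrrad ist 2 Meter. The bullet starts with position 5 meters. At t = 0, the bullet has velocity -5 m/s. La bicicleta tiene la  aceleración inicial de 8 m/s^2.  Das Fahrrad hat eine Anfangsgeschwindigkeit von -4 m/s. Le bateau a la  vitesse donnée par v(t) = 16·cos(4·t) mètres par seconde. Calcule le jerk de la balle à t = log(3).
En partant de l'accélération a(t) = 5·exp(-t), nous prenons 1 dérivée. La dérivée de l'accélération donne le jerk: j(t) = -5·exp(-t). Nous avons le jerk j(t) = -5·exp(-t). En substituant t = log(3): j(log(3)) = -5/3.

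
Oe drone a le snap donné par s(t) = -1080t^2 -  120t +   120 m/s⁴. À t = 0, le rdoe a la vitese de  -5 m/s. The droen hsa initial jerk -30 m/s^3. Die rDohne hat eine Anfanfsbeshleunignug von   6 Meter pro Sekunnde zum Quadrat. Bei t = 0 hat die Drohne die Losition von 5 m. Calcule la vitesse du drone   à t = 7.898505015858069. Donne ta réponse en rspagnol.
Necesitamos integrar nuestra ecuación del snap s(t) = -1080·t^2 - 120·t + 120 3 veces. Integrando el snap y usando la condición inicial j(0) = -30, obtenemos j(t) = -360·t^3 - 60·t^2 + 120·t - 30. Tomando ∫j(t)dt y aplicando a(0) = 6, encontramos a(t) = -90·t^4 - 20·t^3 + 60·t^2 - 30·t + 6. La antiderivada de la aceleración, con v(0) = -5, da la velocidad: v(t) = -18·t^5 - 5·t^4 + 20·t^3 - 15·t^2 + 6·t - 5. De la ecuación de la velocidad v(t) = -18·t^5 - 5·t^4 + 20·t^3 - 15·t^2 + 6·t - 5, sustituimos t = 7.898505015858069 para obtener v = -563844.807074058.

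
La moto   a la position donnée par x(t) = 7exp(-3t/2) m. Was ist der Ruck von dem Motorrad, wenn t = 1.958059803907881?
Wir müssen unsere Gleichung für die Position x(t) = 7·exp(-3·t/2) 3-mal ableiten. Mit d/dt von x(t) finden wir v(t) = -21·exp(-3·t/2)/2. Mit d/dt von v(t) finden wir a(t) = 63·exp(-3·t/2)/4. Mit d/dt von a(t) finden wir j(t) = -189·exp(-3·t/2)/8. Aus der Gleichung für den Ruck j(t) = -189·exp(-3·t/2)/8, setzen wir t = 1.958059803907881 ein und erhalten j = -1.25259295590948.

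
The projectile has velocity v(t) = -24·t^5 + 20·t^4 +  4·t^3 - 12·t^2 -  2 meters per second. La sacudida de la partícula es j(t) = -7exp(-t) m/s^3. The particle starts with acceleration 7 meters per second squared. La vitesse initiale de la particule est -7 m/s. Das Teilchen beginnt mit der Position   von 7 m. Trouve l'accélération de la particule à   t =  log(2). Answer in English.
To solve this, we need to take 1 antiderivative of our jerk equation j(t) = -7·exp(-t). The antiderivative of jerk is acceleration. Using a(0) = 7, we get a(t) = 7·exp(-t). Using a(t) = 7·exp(-t) and substituting t = log(2), we find a = 7/2.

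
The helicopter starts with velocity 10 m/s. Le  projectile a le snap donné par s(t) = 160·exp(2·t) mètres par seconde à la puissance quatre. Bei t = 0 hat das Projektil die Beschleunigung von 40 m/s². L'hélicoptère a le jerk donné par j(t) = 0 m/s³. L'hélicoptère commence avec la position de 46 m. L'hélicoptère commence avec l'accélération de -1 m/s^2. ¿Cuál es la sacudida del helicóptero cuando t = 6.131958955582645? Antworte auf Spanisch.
De la ecuación de la sacudida j(t) = 0, sustituimos t = 6.131958955582645 para obtener j = 0.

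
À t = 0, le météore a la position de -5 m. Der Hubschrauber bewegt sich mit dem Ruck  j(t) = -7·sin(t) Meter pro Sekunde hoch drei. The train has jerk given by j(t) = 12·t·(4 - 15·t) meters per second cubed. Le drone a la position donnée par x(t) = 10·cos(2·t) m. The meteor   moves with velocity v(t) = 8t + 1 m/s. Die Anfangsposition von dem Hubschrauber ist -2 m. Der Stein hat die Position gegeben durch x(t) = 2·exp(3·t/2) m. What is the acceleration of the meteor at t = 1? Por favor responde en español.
Partiendo de la velocidad v(t) = 8·t + 1, tomamos 1 derivada. Derivando la velocidad, obtenemos la aceleración: a(t) = 8. De la ecuación de la aceleración a(t) = 8, sustituimos t = 1 para obtener a = 8.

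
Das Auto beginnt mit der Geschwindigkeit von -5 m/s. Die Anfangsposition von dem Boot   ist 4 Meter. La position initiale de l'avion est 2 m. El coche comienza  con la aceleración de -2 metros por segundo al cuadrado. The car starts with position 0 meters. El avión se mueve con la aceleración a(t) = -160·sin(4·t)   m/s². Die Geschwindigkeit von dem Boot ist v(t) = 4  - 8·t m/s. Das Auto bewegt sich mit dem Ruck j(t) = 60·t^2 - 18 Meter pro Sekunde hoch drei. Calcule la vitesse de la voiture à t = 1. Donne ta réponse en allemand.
Wir müssen die Stammfunktion unserer Gleichung für den Ruck j(t) = 60·t^2 - 18 2-mal finden. Mit ∫j(t)dt und Anwendung von a(0) = -2, finden wir a(t) = 20·t^3 - 18·t - 2. Mit ∫a(t)dt und Anwendung von v(0) = -5, finden wir v(t) = 5·t^4 - 9·t^2 - 2·t - 5. Wir haben die Geschwindigkeit v(t) = 5·t^4 - 9·t^2 - 2·t - 5. Durch Einsetzen von t = 1: v(1) = -11.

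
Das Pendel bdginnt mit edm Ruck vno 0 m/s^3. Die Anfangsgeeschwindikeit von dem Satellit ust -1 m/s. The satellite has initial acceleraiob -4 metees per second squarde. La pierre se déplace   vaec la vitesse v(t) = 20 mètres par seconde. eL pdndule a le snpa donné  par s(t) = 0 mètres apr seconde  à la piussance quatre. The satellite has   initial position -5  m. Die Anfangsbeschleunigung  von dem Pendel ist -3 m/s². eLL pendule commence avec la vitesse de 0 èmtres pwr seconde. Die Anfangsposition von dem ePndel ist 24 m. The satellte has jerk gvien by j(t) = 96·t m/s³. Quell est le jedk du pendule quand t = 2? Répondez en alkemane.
Ausgehend von dem Snap s(t) = 0, nehmen wir 1 Integral. Durch Integration von dem Snap und Verwendung der Anfangsbedingung j(0) = 0, erhalten wir j(t) = 0. Aus der Gleichung für den Ruck j(t) = 0, setzen wir t = 2 ein und erhalten j = 0.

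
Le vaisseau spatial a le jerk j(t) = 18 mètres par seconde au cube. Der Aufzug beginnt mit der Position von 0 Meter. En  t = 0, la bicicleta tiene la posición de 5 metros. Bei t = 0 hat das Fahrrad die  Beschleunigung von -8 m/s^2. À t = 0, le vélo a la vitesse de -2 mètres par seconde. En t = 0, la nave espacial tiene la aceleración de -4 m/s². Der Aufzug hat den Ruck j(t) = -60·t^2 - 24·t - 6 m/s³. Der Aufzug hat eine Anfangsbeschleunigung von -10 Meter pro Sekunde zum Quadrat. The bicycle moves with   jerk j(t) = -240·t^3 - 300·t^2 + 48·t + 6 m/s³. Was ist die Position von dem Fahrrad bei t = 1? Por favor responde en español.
Debemos encontrar la integral de nuestra ecuación de la sacudida j(t) = -240·t^3 - 300·t^2 + 48·t + 6 3 veces. La antiderivada de la sacudida, con a(0) = -8, da la aceleración: a(t) = -60·t^4 - 100·t^3 + 24·t^2 + 6·t - 8. Tomando ∫a(t)dt y aplicando v(0) = -2, encontramos v(t) = -12·t^5 - 25·t^4 + 8·t^3 + 3·t^2 - 8·t - 2. La integral de la velocidad es la posición. Usando x(0) = 5, obtenemos x(t) = -2·t^6 - 5·t^5 + 2·t^4 + t^3 - 4·t^2 - 2·t + 5. De la ecuación de la posición x(t) = -2·t^6 - 5·t^5 + 2·t^4 + t^3 - 4·t^2 - 2·t + 5, sustituimos t = 1 para obtener x = -5.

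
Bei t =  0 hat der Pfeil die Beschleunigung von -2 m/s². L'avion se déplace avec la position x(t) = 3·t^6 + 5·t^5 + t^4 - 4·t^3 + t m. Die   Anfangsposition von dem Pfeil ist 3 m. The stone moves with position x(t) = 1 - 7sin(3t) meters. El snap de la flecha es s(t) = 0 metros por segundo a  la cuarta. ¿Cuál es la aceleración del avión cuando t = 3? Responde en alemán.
Ausgehend von der Position x(t) = 3·t^6 + 5·t^5 + t^4 - 4·t^3 + t, nehmen wir 2 Ableitungen. Die Ableitung von der Position ergibt die Geschwindigkeit: v(t) = 18·t^5 + 25·t^4 + 4·t^3 - 12·t^2 + 1. Durch Ableiten von der Geschwindigkeit erhalten wir die Beschleunigung: a(t) = 90·t^4 + 100·t^3 + 12·t^2 - 24·t. Wir haben die Beschleunigung a(t) = 90·t^4 + 100·t^3 + 12·t^2 - 24·t. Durch Einsetzen von t = 3: a(3) = 10026.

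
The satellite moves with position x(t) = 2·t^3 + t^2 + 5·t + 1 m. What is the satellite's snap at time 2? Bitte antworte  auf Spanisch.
Debemos derivar nuestra ecuación de la posición x(t) = 2·t^3 + t^2 + 5·t + 1 4 veces. La derivada de la posición da la velocidad: v(t) = 6·t^2 + 2·t + 5. La derivada de la velocidad da la aceleración: a(t) = 12·t + 2. Derivando la aceleración, obtenemos la sacudida: j(t) = 12. Derivando la sacudida, obtenemos el snap: s(t) = 0. Tenemos el snap s(t) = 0. Sustituyendo t = 2: s(2) = 0.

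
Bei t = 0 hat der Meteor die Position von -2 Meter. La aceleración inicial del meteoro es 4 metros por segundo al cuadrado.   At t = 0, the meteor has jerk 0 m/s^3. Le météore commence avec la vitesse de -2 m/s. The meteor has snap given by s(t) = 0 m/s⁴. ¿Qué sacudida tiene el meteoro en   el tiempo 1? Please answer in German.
Wir müssen unsere Gleichung für den Snap s(t) = 0 1-mal integrieren. Das Integral von dem Snap, mit j(0) = 0, ergibt den Ruck: j(t) = 0. Mit j(t) = 0 und Einsetzen von t = 1, finden wir j = 0.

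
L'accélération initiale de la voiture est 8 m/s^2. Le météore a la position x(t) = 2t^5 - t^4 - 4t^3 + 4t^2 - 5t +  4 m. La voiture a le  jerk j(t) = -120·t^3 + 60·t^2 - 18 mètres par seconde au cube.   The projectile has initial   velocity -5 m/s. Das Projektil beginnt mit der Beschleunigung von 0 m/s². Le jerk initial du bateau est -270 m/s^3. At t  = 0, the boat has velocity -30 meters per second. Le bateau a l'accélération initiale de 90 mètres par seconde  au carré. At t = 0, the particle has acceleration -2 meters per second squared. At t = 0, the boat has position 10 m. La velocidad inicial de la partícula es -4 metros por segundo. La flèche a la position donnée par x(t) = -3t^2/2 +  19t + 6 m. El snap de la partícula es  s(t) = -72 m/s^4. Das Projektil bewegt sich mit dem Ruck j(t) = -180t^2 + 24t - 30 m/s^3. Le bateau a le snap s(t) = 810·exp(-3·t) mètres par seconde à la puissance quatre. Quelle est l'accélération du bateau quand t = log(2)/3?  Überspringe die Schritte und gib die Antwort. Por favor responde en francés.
La réponse est 45.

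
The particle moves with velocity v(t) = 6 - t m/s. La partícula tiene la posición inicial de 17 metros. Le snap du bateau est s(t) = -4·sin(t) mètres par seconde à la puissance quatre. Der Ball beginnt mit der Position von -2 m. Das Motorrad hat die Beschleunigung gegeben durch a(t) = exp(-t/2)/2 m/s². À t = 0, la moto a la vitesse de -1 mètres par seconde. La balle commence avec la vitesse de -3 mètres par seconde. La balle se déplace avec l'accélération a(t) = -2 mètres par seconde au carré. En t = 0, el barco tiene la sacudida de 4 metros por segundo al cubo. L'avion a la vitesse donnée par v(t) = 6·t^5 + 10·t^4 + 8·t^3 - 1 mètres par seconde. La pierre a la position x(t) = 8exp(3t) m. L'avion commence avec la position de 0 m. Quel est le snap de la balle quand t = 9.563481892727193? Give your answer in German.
Wir müssen unsere Gleichung für die Beschleunigung a(t) = -2 2-mal ableiten. Durch Ableiten von der Beschleunigung erhalten wir den Ruck: j(t) = 0. Die Ableitung von dem Ruck ergibt den Snap: s(t) = 0. Mit s(t) = 0 und Einsetzen von t = 9.563481892727193, finden wir s = 0.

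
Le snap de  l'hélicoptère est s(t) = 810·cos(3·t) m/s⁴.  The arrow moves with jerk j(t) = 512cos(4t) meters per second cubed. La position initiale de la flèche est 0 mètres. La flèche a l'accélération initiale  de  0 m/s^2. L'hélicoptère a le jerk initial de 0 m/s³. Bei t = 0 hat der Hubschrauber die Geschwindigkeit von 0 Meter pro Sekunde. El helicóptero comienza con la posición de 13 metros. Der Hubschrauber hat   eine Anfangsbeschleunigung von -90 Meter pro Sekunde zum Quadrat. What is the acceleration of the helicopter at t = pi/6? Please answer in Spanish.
Necesitamos integrar nuestra ecuación del snap s(t) = 810·cos(3·t) 2 veces. Tomando ∫s(t)dt y aplicando j(0) = 0, encontramos j(t) = 270·sin(3·t). La integral de la sacudida es la aceleración. Usando a(0) = -90, obtenemos a(t) = -90·cos(3·t). Tenemos la aceleración a(t) = -90·cos(3·t). Sustituyendo t = pi/6: a(pi/6) = 0.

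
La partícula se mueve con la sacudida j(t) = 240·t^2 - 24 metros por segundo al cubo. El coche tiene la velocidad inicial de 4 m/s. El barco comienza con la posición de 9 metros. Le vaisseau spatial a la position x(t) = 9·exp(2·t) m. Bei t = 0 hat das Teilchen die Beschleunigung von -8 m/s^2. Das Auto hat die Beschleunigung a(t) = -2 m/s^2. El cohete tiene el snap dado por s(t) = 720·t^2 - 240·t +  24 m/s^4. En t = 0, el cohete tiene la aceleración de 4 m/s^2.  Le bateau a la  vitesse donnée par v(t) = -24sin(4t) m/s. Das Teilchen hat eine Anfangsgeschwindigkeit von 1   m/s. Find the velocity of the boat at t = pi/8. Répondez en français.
En utilisant v(t) = -24·sin(4·t) et en substituant t = pi/8, nous trouvons v = -24.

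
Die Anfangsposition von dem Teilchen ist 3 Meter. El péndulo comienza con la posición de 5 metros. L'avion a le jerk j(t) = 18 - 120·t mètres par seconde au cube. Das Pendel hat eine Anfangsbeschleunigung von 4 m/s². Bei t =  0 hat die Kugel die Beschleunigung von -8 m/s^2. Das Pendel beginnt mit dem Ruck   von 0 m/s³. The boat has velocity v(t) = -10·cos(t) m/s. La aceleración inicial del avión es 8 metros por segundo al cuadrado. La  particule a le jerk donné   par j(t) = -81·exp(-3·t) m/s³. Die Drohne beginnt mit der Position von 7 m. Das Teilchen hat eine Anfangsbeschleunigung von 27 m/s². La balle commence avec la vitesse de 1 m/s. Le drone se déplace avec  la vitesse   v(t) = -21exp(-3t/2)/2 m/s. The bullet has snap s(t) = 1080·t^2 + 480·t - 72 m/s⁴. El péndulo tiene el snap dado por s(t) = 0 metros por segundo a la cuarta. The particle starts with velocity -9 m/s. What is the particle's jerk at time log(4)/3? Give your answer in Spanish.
Tenemos la sacudida j(t) = -81·exp(-3·t). Sustituyendo t = log(4)/3: j(log(4)/3) = -81/4.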